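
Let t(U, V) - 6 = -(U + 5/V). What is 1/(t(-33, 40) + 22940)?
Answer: 8/183831 ≈ 4.3518e-5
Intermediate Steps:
t(U, V) = 6 - U - 5/V (t(U, V) = 6 - (U + 5/V) = 6 + (-U - 5/V) = 6 - U - 5/V)
1/(t(-33, 40) + 22940) = 1/((6 - 1*(-33) - 5/40) + 22940) = 1/((6 + 33 - 5*1/40) + 22940) = 1/((6 + 33 - ⅛) + 22940) = 1/(311/8 + 22940) = 1/(183831/8) = 8/183831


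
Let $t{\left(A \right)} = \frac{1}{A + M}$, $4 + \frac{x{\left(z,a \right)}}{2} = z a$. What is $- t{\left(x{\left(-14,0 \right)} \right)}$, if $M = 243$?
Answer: $- \frac{1}{235} \approx -0.0042553$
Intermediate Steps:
$x{\left(z,a \right)} = -8 + 2 a z$ ($x{\left(z,a \right)} = -8 + 2 z a = -8 + 2 a z$)
$t{\left(A \right)} = \frac{1}{243 + A}$ ($t{\left(A \right)} = \frac{1}{A + 243} = \frac{1}{243 + A}$)
$- t{\left(x{\left(-14,0 \right)} \right)} = - \frac{1}{243 - \left(8 + 0 \left(-14\right)\right)} = - \frac{1}{243 + \left(-8 + 0\right)} = - \frac{1}{243 - 8} = - \frac{1}{235}$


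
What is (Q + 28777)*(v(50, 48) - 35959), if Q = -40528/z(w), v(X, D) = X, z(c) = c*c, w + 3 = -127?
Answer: -4365553832937/4225 ≈ -1.0333e+9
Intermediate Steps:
w = -130 (w = -3 - 127 = -130)
z(c) = c**2
Q = -10132/4225 (Q = -40528/((-130)**2) = -40528/16900 = -40528*1/16900 = -10132/4225 ≈ -2.3981)
(Q + 28777)*(v(50, 48) - 35959) = (-10132/4225 + 28777)*(50 - 35959) = (121572693/4225)*(-35909) = -4365553832937/4225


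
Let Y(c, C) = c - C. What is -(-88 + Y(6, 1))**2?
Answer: -6889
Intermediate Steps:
-(-88 + Y(6, 1))**2 = -(-88 + (6 - 1*1))**2 = -(-88 + (6 - 1))**2 = -(-88 + 5)**2 = -1*(-83)**2 = -1*6889 = -6889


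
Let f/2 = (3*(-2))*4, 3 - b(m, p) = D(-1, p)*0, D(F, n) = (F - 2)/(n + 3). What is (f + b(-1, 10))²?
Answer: 2025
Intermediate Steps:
D(F, n) = (-2 + F)/(3 + n)
b(m, p) = 3 (b(m, p) = 3 - (-2 - 1)/(3 + p)*0 = 3 - -3/(3 + p)*0 = 3 - (-3/(3 + p))*0 = 3 - 1*0 = 3 + 0 = 3)
f = -48 (f = 2*((3*(-2))*4) = 2*(-6*4) = 2*(-24) = -48)
(f + b(-1, 10))² = (-48 + 3)² = (-45)² = 2025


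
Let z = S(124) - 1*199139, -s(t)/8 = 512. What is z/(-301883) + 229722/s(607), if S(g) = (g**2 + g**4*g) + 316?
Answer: -60073980161759/618256384 ≈ -97167.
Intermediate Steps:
s(t) = -4096 (s(t) = -8*512 = -4096)
S(g) = 316 + g**2 + g**5 (S(g) = (g**2 + g**5) + 316 = 316 + g**2 + g**5)
z = 29316067177 (z = (316 + 124**2 + 124**5) - 1*199139 = (316 + 15376 + 29316250624) - 199139 = 29316266316 - 199139 = 29316067177)
z/(-301883) + 229722/s(607) = 29316067177/(-301883) + 229722/(-4096) = 29316067177*(-1/301883) + 229722*(-1/4096) = -29316067177/301883 - 114861/2048 = -60073980161759/618256384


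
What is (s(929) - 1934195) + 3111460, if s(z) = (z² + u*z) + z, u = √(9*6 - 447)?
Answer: 2041235 + 929*I*√393 ≈ 2.0412e+6 + 18417.0*I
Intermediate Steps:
u = I*√393 (u = √(54 - 447) = √(-393) = I*√393 ≈ 19.824*I)
s(z) = z + z² + I*z*√393 (s(z) = (z² + (I*√393)*z) + z = (z² + I*z*√393) + z = z + z² + I*z*√393)
(s(929) - 1934195) + 3111460 = (929*(1 + 929 + I*√393) - 1934195) + 3111460 = (929*(930 + I*√393) - 1934195) + 3111460 = ((863970 + 929*I*√393) - 1934195) + 3111460 = (-1070225 + 929*I*√393) + 3111460 = 2041235 + 929*I*√393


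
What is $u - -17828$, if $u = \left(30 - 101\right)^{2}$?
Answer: $22869$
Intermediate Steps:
$u = 5041$ ($u = \left(-71\right)^{2} = 5041$)
$u - -17828 = 5041 - -17828 = 5041 + 17828 = 22869$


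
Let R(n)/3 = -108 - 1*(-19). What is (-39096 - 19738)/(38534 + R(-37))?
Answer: -58834/38267 ≈ -1.5375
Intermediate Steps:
R(n) = -267 (R(n) = 3*(-108 - 1*(-19)) = 3*(-108 + 19) = 3*(-89) = -267)
(-39096 - 19738)/(38534 + R(-37)) = (-39096 - 19738)/(38534 - 267) = -58834/38267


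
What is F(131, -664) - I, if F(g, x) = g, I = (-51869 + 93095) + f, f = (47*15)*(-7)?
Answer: -36160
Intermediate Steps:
f = -4935 (f = 705*(-7) = -4935)
I = 36291 (I = (-51869 + 93095) - 4935 = 41226 - 4935 = 36291)
F(131, -664) - I = 131 - 1*36291 = 131 - 36291 = -36160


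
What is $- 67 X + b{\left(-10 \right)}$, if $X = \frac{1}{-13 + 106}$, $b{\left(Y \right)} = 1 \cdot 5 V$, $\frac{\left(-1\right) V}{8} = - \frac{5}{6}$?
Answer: $\frac{1011}{31} \approx 32.613$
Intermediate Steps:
$V = \frac{20}{3}$ ($V = - 8 \left(- \frac{5}{6}\right) = - 8 \left(\left(-5\right) \frac{1}{6}\right) = \left(-8\right) \left(- \frac{5}{6}\right) = \frac{20}{3} \approx 6.6667$)
$b{\left(Y \right)} = \frac{100}{3}$ ($b{\left(Y \right)} = 1 \cdot 5 \cdot \frac{20}{3} = 5 \cdot \frac{20}{3} = \frac{100}{3}$)
$X = \frac{1}{93} \approx 0.010753$
$- 67 X + b{\left(-10 \right)} = \left(-67\right) \frac{1}{93} + \frac{100}{3} = - \frac{67}{93} + \frac{100}{3} = \frac{1011}{31}$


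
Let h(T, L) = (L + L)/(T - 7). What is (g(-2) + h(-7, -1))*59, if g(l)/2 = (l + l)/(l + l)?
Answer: 885/7 ≈ 126.43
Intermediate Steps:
g(l) = 2 (g(l) = 2*((l + l)/(l + l)) = 2*((2*l)/((2*l))) = 2*((2*l)*(1/(2*l))) = 2*1 = 2)
h(T, L) = 2*L/(-7 + T) (h(T, L) = (2*L)/(-7 + T) = 2*L/(-7 + T))
(g(-2) + h(-7, -1))*59 = (2 + 2*(-1)/(-7 - 7))*59 = (2 + 2*(-1)/(-14))*59 = (2 + 2*(-1)*(-1/14))*59 = (2 + ⅐)*59 = (15/7)*59 = 885/7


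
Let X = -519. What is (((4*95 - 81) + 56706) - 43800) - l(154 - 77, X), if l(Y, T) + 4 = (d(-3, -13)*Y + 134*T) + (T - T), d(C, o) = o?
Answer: 83756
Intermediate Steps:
l(Y, T) = -4 - 13*Y + 134*T (l(Y, T) = -4 + ((-13*Y + 134*T) + (T - T)) = -4 + ((-13*Y + 134*T) + 0) = -4 + (-13*Y + 134*T) = -4 - 13*Y + 134*T)
(((4*95 - 81) + 56706) - 43800) - l(154 - 77, X) = (((4*95 - 81) + 56706) - 43800) - (-4 - 13*(154 - 77) + 134*(-519)) = (((380 - 81) + 56706) - 43800) - (-4 - 13*77 - 69546) = ((299 + 56706) - 43800) - (-4 - 1001 - 69546) = (57005 - 43800) - 1*(-70551) = 13205 + 70551 = 83756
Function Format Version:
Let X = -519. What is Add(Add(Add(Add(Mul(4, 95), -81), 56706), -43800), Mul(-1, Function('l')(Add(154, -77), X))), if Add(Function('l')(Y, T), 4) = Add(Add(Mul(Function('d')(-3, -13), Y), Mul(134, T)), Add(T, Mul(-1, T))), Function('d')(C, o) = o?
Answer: 83756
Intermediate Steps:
Function('l')(Y, T) = Add(-4, Mul(-13, Y), Mul(134, T)) (Function('l')(Y, T) = Add(-4, Add(Add(Mul(-13, Y), Mul(134, T)), Add(T, Mul(-1, T)))) = Add(-4, Add(Add(Mul(-13, Y), Mul(134, T)), 0)) = Add(-4, Add(Mul(-13, Y), Mul(134, T))) = Add(-4, Mul(-13, Y), Mul(134, T)))
Add(Add(Add(Add(Mul(4, 95), -81), 56706), -43800), Mul(-1, Function('l')(Add(154, -77), X))) = Add(Add(Add(Add(Mul(4, 95), -81), 56706), -43800), Mul(-1, Add(-4, Mul(-13, Add(154, -77)), Mul(134, -519)))) = Add(Add(Add(Add(380, -81), 56706), -43800), Mul(-1, Add(-4, Mul(-13, 77), -69546))) = Add(Add(Add(299, 56706), -43800), Mul(-1, Add(-4, -1001, -69546))) = Add(Add(57005, -43800), Mul(-1, -70551)) = Add(13205, 70551) = 83756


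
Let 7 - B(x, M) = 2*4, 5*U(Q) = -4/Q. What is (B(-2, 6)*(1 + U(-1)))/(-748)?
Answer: 9/3740 ≈ 0.0024064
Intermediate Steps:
U(Q) = -4/(5*Q) (U(Q) = (-4/Q)/5 = -4/(5*Q))
B(x, M) = -1 (B(x, M) = 7 - 2*4 = 7 - 1*8 = 7 - 8 = -1)
(B(-2, 6)*(1 + U(-1)))/(-748) = -(1 - ⅘/(-1))/(-748) = -(1 - ⅘*(-1))*(-1/748) = -(1 + ⅘)*(-1/748) = -1*9/5*(-1/748) = -9/5*(-1/748) = 9/3740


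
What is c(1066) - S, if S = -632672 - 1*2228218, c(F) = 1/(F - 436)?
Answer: 1802360701/630 ≈ 2.8609e+6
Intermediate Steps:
c(F) = 1/(-436 + F)
S = -2860890 (S = -632672 - 2228218 = -2860890)
c(1066) - S = 1/(-436 + 1066) - 1*(-2860890) = 1/630 + 2860890 = 1802360701/630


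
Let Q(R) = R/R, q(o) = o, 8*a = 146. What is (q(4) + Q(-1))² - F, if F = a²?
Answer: -4929/16 ≈ -308.06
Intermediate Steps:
a = 73/4 (a = (⅛)*146 = 73/4 ≈ 18.250)
F = 5329/16 (F = (73/4)² = 5329/16 ≈ 333.06)
Q(R) = 1
(q(4) + Q(-1))² - F = (4 + 1)² - 1*5329/16 = 5² - 5329/16 = 25 - 5329/16 = -4929/16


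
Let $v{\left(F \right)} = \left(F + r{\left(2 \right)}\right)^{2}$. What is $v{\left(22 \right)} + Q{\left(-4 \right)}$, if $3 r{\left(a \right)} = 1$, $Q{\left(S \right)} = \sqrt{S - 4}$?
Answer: $\frac{4489}{9} + 2 i \sqrt{2} \approx 498.78 + 2.8284 i$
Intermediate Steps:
$Q{\left(S \right)} = \sqrt{-4 + S}$
$r{\left(a \right)} = \frac{1}{3}$ ($r{\left(a \right)} = \frac{1}{3} \cdot 1 = \frac{1}{3}$)
$v{\left(F \right)} = \left(\frac{1}{3} + F\right)^{2}$ ($v{\left(F \right)} = \left(F + \frac{1}{3}\right)^{2} = \left(\frac{1}{3} + F\right)^{2}$)
$v{\left(22 \right)} + Q{\left(-4 \right)} = \frac{\left(1 + 3 \cdot 22\right)^{2}}{9} + \sqrt{-4 - 4} = \frac{\left(1 + 66\right)^{2}}{9} + \sqrt{-8} = \frac{67^{2}}{9} + 2 i \sqrt{2} = \frac{1}{9} \cdot 4489 + 2 i \sqrt{2} = \frac{4489}{9} + 2 i \sqrt{2}$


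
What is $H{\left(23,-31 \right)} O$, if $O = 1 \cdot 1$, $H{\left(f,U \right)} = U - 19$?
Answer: $-50$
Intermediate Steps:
$H{\left(f,U \right)} = -19 + U$
$O = 1$
$H{\left(23,-31 \right)} O = \left(-19 - 31\right) 1 = \left(-50\right) 1 = -50$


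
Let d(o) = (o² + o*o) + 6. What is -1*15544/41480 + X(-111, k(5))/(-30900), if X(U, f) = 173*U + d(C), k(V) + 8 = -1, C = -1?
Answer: 315899/1281732 ≈ 0.24646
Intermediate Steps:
k(V) = -9 (k(V) = -8 - 1 = -9)
d(o) = 6 + 2*o² (d(o) = (o² + o²) + 6 = 2*o² + 6 = 6 + 2*o²)
X(U, f) = 8 + 173*U (X(U, f) = 173*U + (6 + 2*(-1)²) = 173*U + (6 + 2*1) = 173*U + (6 + 2) = 173*U + 8 = 8 + 173*U)
-1*15544/41480 + X(-111, k(5))/(-30900) = -1*15544/41480 + (8 + 173*(-111))/(-30900) = -15544*1/41480 + (8 - 19203)*(-1/30900) = -1943/5185 - 19195*(-1/30900) = -1943/5185 + 3839/6180 = 315899/1281732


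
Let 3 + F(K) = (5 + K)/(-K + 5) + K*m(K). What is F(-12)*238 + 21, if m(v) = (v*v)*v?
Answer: 4934377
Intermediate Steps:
m(v) = v**3 (m(v) = v**2*v = v**3)
F(K) = -3 + K**4 + (5 + K)/(5 - K) (F(K) = -3 + ((5 + K)/(-K + 5) + K*K**3) = -3 + ((5 + K)/(5 - K) + K**4) = -3 + (K**4 + (5 + K)/(5 - K)) = -3 + K**4 + (5 + K)/(5 - K))
F(-12)*238 + 21 = ((10 + (-12)**5 - 5*(-12)**4 - 4*(-12))/(-5 - 12))*238 + 21 = ((10 - 248832 - 5*20736 + 48)/(-17))*238 + 21 = -(10 - 248832 - 103680 + 48)/17*238 + 21 = -1/17*(-352454)*238 + 21 = (352454/17)*238 + 21 = 4934356 + 21 = 4934377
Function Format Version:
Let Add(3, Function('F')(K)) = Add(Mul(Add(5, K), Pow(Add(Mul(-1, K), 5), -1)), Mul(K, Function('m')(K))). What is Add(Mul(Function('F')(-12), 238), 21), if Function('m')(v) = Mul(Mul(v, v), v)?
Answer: 4934377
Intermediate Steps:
Function('m')(v) = Pow(v, 3) (Function('m')(v) = Mul(Pow(v, 2), v) = Pow(v, 3))
Function('F')(K) = Add(-3, Pow(K, 4), Mul(Pow(Add(5, Mul(-1, K)), -1), Add(5, K))) (Function('F')(K) = Add(-3, Add(Mul(Add(5, K), Pow(Add(Mul(-1, K), 5), -1)), Mul(K, Pow(K, 3)))) = Add(-3, Add(Mul(Add(5, K), Pow(Add(5, Mul(-1, K)), -1)), Pow(K, 4))) = Add(-3, Add(Mul(Pow(Add(5, Mul(-1, K)), -1), Add(5, K)), Pow(K, 4))) = Add(-3, Add(Pow(K, 4), Mul(Pow(Add(5, Mul(-1, K)), -1), Add(5, K)))) = Add(-3, Pow(K, 4), Mul(Pow(Add(5, Mul(-1, K)), -1), Add(5, K))))
Add(Mul(Function('F')(-12), 238), 21) = Add(Mul(Mul(Pow(Add(-5, -12), -1), Add(10, Pow(-12, 5), Mul(-5, Pow(-12, 4)), Mul(-4, -12))), 238), 21) = Add(Mul(Mul(Pow(-17, -1), Add(10, -248832, Mul(-5, 20736), 48)), 238), 21) = Add(Mul(Mul(Rational(-1, 17), Add(10, -248832, -103680, 48)), 238), 21) = Add(Mul(Mul(Rational(-1, 17), -352454), 238), 21) = Add(Mul(Rational(352454, 17), 238), 21) = Add(4934356, 21) = 4934377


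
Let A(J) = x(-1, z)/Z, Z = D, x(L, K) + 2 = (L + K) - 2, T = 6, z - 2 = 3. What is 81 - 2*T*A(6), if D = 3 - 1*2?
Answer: 81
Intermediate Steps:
z = 5 (z = 2 + 3 = 5)
D = 1 (D = 3 - 2 = 1)
x(L, K) = -4 + K + L (x(L, K) = -2 + ((L + K) - 2) = -2 + ((K + L) - 2) = -2 + (-2 + K + L) = -4 + K + L)
Z = 1
A(J) = 0 (A(J) = (-4 + 5 - 1)/1 = 0*1 = 0)
81 - 2*T*A(6) = 81 - 2*6*0 = 81 - 12*0 = 81 - 1*0 = 81 + 0 = 81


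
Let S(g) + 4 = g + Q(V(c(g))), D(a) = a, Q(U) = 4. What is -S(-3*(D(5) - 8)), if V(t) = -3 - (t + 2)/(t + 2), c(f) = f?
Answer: -9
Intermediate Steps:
V(t) = -4 (V(t) = -3 - (2 + t)/(2 + t) = -3 - 1*1 = -3 - 1 = -4)
S(g) = g (S(g) = -4 + (g + 4) = -4 + (4 + g) = g)
-S(-3*(D(5) - 8)) = -(-3)*(5 - 8) = -(-3)*(-3) = -1*9 = -9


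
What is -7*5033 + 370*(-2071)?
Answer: -801501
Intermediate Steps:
-7*5033 + 370*(-2071) = -35231 - 766270 = -801501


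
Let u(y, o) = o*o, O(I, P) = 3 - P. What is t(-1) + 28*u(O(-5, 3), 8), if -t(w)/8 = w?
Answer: 1800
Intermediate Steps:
u(y, o) = o²
t(w) = -8*w
t(-1) + 28*u(O(-5, 3), 8) = -8*(-1) + 28*8² = 8 + 28*64 = 8 + 1792 = 1800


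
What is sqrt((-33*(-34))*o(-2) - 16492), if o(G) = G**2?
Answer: 2*I*sqrt(3001) ≈ 109.56*I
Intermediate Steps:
sqrt((-33*(-34))*o(-2) - 16492) = sqrt(-33*(-34)*(-2)**2 - 16492) = sqrt(1122*4 - 16492) = sqrt(4488 - 16492) = sqrt(-12004) = 2*I*sqrt(3001)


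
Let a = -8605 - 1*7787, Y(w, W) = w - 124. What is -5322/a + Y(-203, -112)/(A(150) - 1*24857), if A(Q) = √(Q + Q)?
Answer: 570257171111/1688021247068 + 3270*√3/617870149 ≈ 0.33783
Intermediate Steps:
Y(w, W) = -124 + w
A(Q) = √2*√Q (A(Q) = √(2*Q) = √2*√Q)
a = -16392 (a = -8605 - 7787 = -16392)
-5322/a + Y(-203, -112)/(A(150) - 1*24857) = -5322/(-16392) + (-124 - 203)/(√2*√150 - 1*24857) = -5322*(-1/16392) - 327/(√2*(5*√6) - 24857) = 887/2732 - 327/(10*√3 - 24857) = 887/2732 - 327/(-24857 + 10*√3)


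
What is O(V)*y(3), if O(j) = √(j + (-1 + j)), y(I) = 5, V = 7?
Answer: 5*√13 ≈ 18.028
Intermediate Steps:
O(j) = √(-1 + 2*j)
O(V)*y(3) = √(-1 + 2*7)*5 = √(-1 + 14)*5 = √13*5 = 5*√13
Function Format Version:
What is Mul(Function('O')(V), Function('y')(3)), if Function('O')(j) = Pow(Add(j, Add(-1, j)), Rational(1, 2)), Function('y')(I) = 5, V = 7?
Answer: Mul(5, Pow(13, Rational(1, 2))) ≈ 18.028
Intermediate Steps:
Function('O')(j) = Pow(Add(-1, Mul(2, j)), Rational(1, 2))
Mul(Function('O')(V), Function('y')(3)) = Mul(Pow(Add(-1, Mul(2, 7)), Rational(1, 2)), 5) = Mul(Pow(Add(-1, 14), Rational(1, 2)), 5) = Mul(Pow(13, Rational(1, 2)), 5) = Mul(5, Pow(13, Rational(1, 2)))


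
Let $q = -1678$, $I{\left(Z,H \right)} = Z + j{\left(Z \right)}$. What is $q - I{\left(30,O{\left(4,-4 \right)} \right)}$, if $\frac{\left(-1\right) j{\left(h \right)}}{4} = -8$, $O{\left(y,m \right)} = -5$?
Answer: $-1740$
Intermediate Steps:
$j{\left(h \right)} = 32$ ($j{\left(h \right)} = \left(-4\right) \left(-8\right) = 32$)
$I{\left(Z,H \right)} = 32 + Z$ ($I{\left(Z,H \right)} = Z + 32 = 32 + Z$)
$q - I{\left(30,O{\left(4,-4 \right)} \right)} = -1678 - \left(32 + 30\right) = -1678 - 62 = -1740$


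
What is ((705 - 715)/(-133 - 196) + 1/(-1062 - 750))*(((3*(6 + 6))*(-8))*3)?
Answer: -1280952/49679 ≈ -25.785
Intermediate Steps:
((705 - 715)/(-133 - 196) + 1/(-1062 - 750))*(((3*(6 + 6))*(-8))*3) = (-10/(-329) + 1/(-1812))*(((3*12)*(-8))*3) = (-10*(-1/329) - 1/1812)*((36*(-8))*3) = (10/329 - 1/1812)*(-288*3) = (17791/596148)*(-864) = -1280952/49679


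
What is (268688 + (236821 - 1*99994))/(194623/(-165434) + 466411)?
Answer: 83544170/96089717 ≈ 0.86944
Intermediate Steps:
(268688 + (236821 - 1*99994))/(194623/(-165434) + 466411) = (268688 + (236821 - 99994))/(194623*(-1/165434) + 466411) = (268688 + 136827)/(-194623/165434 + 466411) = 405515/(77160042751/165434) = 405515*(165434/77160042751) = 83544170/96089717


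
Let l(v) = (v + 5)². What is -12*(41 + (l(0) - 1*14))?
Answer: -624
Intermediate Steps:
l(v) = (5 + v)²
-12*(41 + (l(0) - 1*14)) = -12*(41 + ((5 + 0)² - 1*14)) = -12*(41 + (5² - 14)) = -12*(41 + (25 - 14)) = -12*(41 + 11) = -12*52 = -624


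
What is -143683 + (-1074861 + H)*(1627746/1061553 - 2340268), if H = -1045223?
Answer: 1755653444540823591/353851 ≈ 4.9616e+12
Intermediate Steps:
-143683 + (-1074861 + H)*(1627746/1061553 - 2340268) = -143683 + (-1074861 - 1045223)*(1627746/1061553 - 2340268) = -143683 - 2120084*(1627746*(1/1061553) - 2340268) = -143683 - 2120084*(542582/353851 - 2340268) = -143683 - 2120084*(-828105629486/353851) = -143683 + 1755653495383196824/353851 = 1755653444540823591/353851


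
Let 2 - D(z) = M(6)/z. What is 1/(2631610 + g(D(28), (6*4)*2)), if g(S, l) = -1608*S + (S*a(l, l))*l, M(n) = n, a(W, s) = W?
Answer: 7/18429970 ≈ 3.7982e-7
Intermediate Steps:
D(z) = 2 - 6/z
g(S, l) = -1608*S + S*l² (g(S, l) = -1608*S + (S*l)*l = -1608*S + S*l²)
1/(2631610 + g(D(28), (6*4)*2)) = 1/(2631610 + (2 - 6/28)*(-1608 + ((6*4)*2)²)) = 1/(2631610 + (2 - 6*1/28)*(-1608 + (24*2)²)) = 1/(2631610 + (2 - 3/14)*(-1608 + 48²)) = 1/(2631610 + 25*(-1608 + 2304)/14) = 1/(2631610 + (25/14)*696) = 1/(2631610 + 8700/7) = 1/(18429970/7) = 7/18429970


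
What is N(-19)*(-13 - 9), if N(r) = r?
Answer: 418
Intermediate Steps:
N(-19)*(-13 - 9) = -19*(-13 - 9) = -19*(-22) = 418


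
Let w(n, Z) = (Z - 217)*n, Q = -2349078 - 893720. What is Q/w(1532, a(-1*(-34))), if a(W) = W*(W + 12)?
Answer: -1621399/1031802 ≈ -1.5714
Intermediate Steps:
a(W) = W*(12 + W)
Q = -3242798
w(n, Z) = n*(-217 + Z) (w(n, Z) = (-217 + Z)*n = n*(-217 + Z))
Q/w(1532, a(-1*(-34))) = -3242798*1/(1532*(-217 + (-1*(-34))*(12 - 1*(-34)))) = -3242798*1/(1532*(-217 + 34*(12 + 34))) = -3242798*1/(1532*(-217 + 34*46)) = -3242798*1/(1532*(-217 + 1564)) = -3242798/(1532*1347) = -3242798/2063604 = -3242798*1/2063604 = -1621399/1031802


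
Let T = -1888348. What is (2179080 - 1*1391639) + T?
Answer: -1100907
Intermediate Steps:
(2179080 - 1*1391639) + T = (2179080 - 1*1391639) - 1888348 = (2179080 - 1391639) - 1888348 = 787441 - 1888348 = -1100907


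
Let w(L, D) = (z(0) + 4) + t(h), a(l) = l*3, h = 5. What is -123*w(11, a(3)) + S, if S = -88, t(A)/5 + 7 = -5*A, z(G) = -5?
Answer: 19715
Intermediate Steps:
a(l) = 3*l
t(A) = -35 - 25*A (t(A) = -35 + 5*(-5*A) = -35 - 25*A)
w(L, D) = -161 (w(L, D) = (-5 + 4) + (-35 - 25*5) = -1 + (-35 - 125) = -1 - 160 = -161)
-123*w(11, a(3)) + S = -123*(-161) - 88 = 19803 - 88 = 19715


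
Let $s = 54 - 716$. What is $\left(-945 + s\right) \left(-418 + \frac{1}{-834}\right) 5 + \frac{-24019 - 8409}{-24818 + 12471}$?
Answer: $\frac{34585276097837}{10297398} \approx 3.3586 \cdot 10^{6}$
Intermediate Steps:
$s = -662$ ($s = 54 - 716 = -662$)
$\left(-945 + s\right) \left(-418 + \frac{1}{-834}\right) 5 + \frac{-24019 - 8409}{-24818 + 12471} = \left(-945 - 662\right) \left(-418 + \frac{1}{-834}\right) 5 + \frac{-24019 - 8409}{-24818 + 12471} = - 1607 \left(-418 - \frac{1}{834}\right) 5 - \frac{32428}{-12347} = \left(-1607\right) \left(- \frac{348613}{834}\right) 5 - - \frac{32428}{12347} = \frac{560221091}{834} \cdot 5 + \frac{32428}{12347} = \frac{2801105455}{834} + \frac{32428}{12347} = \frac{34585276097837}{10297398}$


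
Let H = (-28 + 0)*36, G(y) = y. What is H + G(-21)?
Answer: -1029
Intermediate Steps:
H = -1008 (H = -28*36 = -1008)
H + G(-21) = -1008 - 21 = -1029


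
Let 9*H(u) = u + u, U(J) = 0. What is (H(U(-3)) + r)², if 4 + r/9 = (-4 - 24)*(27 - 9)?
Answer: 20903184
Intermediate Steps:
H(u) = 2*u/9 (H(u) = (u + u)/9 = (2*u)/9 = 2*u/9)
r = -4572 (r = -36 + 9*((-4 - 24)*(27 - 9)) = -36 + 9*(-28*18) = -36 + 9*(-504) = -36 - 4536 = -4572)
(H(U(-3)) + r)² = ((2/9)*0 - 4572)² = (0 - 4572)² = (-4572)² = 20903184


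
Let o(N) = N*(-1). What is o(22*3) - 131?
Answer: -197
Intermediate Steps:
o(N) = -N
o(22*3) - 131 = -22*3 - 131 = -1*66 - 131 = -66 - 131 = -197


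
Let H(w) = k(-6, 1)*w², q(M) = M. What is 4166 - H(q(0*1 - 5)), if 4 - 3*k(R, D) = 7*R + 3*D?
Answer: 11423/3 ≈ 3807.7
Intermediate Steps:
k(R, D) = 4/3 - D - 7*R/3 (k(R, D) = 4/3 - (7*R + 3*D)/3 = 4/3 - (3*D + 7*R)/3 = 4/3 + (-D - 7*R/3) = 4/3 - D - 7*R/3)
H(w) = 43*w²/3 (H(w) = (4/3 - 1*1 - 7/3*(-6))*w² = (4/3 - 1 + 14)*w² = 43*w²/3)
4166 - H(q(0*1 - 5)) = 4166 - 43*(0*1 - 5)²/3 = 4166 - 43*(0 - 5)²/3 = 4166 - 43*(-5)²/3 = 4166 - 43*25/3 = 4166 - 1*1075/3 = 4166 - 1075/3 = 11423/3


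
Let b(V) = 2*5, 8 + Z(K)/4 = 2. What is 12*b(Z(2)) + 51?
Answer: 171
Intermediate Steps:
Z(K) = -24 (Z(K) = -32 + 4*2 = -32 + 8 = -24)
b(V) = 10
12*b(Z(2)) + 51 = 12*10 + 51 = 120 + 51 = 171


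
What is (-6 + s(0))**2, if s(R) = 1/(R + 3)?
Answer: 289/9 ≈ 32.111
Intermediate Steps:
s(R) = 1/(3 + R)
(-6 + s(0))**2 = (-6 + 1/(3 + 0))**2 = (-6 + 1/3)**2 = (-17/3)**2 = 289/9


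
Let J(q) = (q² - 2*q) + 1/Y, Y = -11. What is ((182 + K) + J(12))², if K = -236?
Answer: 525625/121 ≈ 4344.0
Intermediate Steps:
J(q) = -1/11 + q² - 2*q (J(q) = (q² - 2*q) + 1/(-11) = (q² - 2*q) - 1/11 = -1/11 + q² - 2*q)
((182 + K) + J(12))² = ((182 - 236) + (-1/11 + 12*(-2 + 12)))² = (-54 + (-1/11 + 12*10))² = (-54 + (-1/11 + 120))² = (-54 + 1319/11)² = (725/11)² = 525625/121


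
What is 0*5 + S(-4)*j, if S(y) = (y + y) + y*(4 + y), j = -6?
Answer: 48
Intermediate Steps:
S(y) = 2*y + y*(4 + y)
0*5 + S(-4)*j = 0*5 - 4*(6 - 4)*(-6) = 0 - 4*2*(-6) = 0 - 8*(-6) = 0 + 48 = 48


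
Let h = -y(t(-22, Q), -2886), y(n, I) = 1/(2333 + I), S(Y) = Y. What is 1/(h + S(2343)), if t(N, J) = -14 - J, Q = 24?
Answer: 553/1295680 ≈ 0.00042680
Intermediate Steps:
h = 1/553 (h = -1/(2333 - 2886) = -1/(-553) = -1*(-1/553) = 1/553 ≈ 0.0018083)
1/(h + S(2343)) = 1/(1/553 + 2343) = 1/(1295680/553) = 553/1295680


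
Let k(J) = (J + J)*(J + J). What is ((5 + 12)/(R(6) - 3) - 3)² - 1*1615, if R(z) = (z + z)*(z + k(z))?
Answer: -5186292659/3229209 ≈ -1606.1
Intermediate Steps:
k(J) = 4*J² (k(J) = (2*J)*(2*J) = 4*J²)
R(z) = 2*z*(z + 4*z²) (R(z) = (z + z)*(z + 4*z²) = (2*z)*(z + 4*z²) = 2*z*(z + 4*z²))
((5 + 12)/(R(6) - 3) - 3)² - 1*1615 = ((5 + 12)/(6²*(2 + 8*6) - 3) - 3)² - 1*1615 = (17/(36*(2 + 48) - 3) - 3)² - 1615 = (17/(36*50 - 3) - 3)² - 1615 = (17/(1800 - 3) - 3)² - 1615 = (17/1797 - 3)² - 1615 = (-5374/1797)² - 1615 = 28879876/3229209 - 1615 = -5186292659/3229209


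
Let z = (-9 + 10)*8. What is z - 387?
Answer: -379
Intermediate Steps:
z = 8 (z = 1*8 = 8)
z - 387 = 8 - 387 = -379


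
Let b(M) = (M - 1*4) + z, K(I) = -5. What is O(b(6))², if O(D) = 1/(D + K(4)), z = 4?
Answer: 1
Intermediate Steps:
b(M) = M (b(M) = (M - 1*4) + 4 = (M - 4) + 4 = (-4 + M) + 4 = M)
O(D) = 1/(-5 + D) (O(D) = 1/(D - 5) = 1/(-5 + D))
O(b(6))² = (1/(-5 + 6))² = (1/1)² = 1² = 1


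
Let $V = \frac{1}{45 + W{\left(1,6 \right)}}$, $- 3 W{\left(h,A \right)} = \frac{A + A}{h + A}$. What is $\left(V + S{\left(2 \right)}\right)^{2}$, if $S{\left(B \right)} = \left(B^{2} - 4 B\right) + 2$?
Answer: $\frac{378225}{96721} \approx 3.9105$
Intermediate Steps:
$W{\left(h,A \right)} = - \frac{2 A}{3 \left(A + h\right)}$ ($W{\left(h,A \right)} = - \frac{\left(A + A\right) \frac{1}{h + A}}{3} = - \frac{2 A \frac{1}{A + h}}{3} = - \frac{2 A}{3 \left(A + h\right)}$)
$S{\left(B \right)} = 2 + B^{2} - 4 B$
$V = \frac{7}{311}$ ($V = \frac{1}{45 - \frac{12}{3 \cdot 6 + 3 \cdot 1}} = \frac{1}{45 - \frac{12}{18 + 3}} = \frac{1}{45 - \frac{12}{21}} = \frac{1}{45 - 12 \cdot \frac{1}{21}} = \frac{1}{45 - \frac{4}{7}} = \frac{1}{\frac{311}{7}} = \frac{7}{311} \approx 0.022508$)
$\left(V + S{\left(2 \right)}\right)^{2} = \left(\frac{7}{311} + \left(2 + 2^{2} - 8\right)\right)^{2} = \left(\frac{7}{311} + \left(2 + 4 - 8\right)\right)^{2} = \left(\frac{7}{311} - 2\right)^{2} = \left(- \frac{615}{311}\right)^{2} = \frac{378225}{96721}$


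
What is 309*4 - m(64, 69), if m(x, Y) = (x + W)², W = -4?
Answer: -2364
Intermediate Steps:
m(x, Y) = (-4 + x)² (m(x, Y) = (x - 4)² = (-4 + x)²)
309*4 - m(64, 69) = 309*4 - (-4 + 64)² = 1236 - 1*60² = 1236 - 1*3600 = 1236 - 3600 = -2364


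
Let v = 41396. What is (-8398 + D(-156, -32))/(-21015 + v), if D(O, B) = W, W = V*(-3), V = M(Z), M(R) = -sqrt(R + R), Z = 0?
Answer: -8398/20381 ≈ -0.41205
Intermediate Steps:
M(R) = -sqrt(2)*sqrt(R) (M(R) = -sqrt(2*R) = -sqrt(2)*sqrt(R))
V = 0 (V = -sqrt(2)*sqrt(0) = -1*sqrt(2)*0 = 0)
W = 0 (W = 0*(-3) = 0)
D(O, B) = 0
(-8398 + D(-156, -32))/(-21015 + v) = (-8398 + 0)/(-21015 + 41396) = -8398/20381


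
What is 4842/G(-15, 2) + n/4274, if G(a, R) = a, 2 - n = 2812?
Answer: -3456143/10685 ≈ -323.46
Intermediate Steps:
n = -2810 (n = 2 - 1*2812 = 2 - 2812 = -2810)
4842/G(-15, 2) + n/4274 = 4842/(-15) - 2810/4274 = 4842*(-1/15) - 2810*1/4274 = -1614/5 - 1405/2137 = -3456143/10685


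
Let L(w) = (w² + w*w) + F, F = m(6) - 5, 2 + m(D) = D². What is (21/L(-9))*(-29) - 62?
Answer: -12451/191 ≈ -65.188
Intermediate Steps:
m(D) = -2 + D²
F = 29 (F = (-2 + 6²) - 5 = (-2 + 36) - 5 = 34 - 5 = 29)
L(w) = 29 + 2*w² (L(w) = (w² + w*w) + 29 = (w² + w²) + 29 = 2*w² + 29 = 29 + 2*w²)
(21/L(-9))*(-29) - 62 = (21/(29 + 2*(-9)²))*(-29) - 62 = (21/(29 + 2*81))*(-29) - 62 = (21/(29 + 162))*(-29) - 62 = (21/191)*(-29) - 62 = -609/191 - 62 = -12451/191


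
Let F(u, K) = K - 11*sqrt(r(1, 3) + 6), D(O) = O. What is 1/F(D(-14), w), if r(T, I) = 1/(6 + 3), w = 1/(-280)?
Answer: 2520/521751991 - 2587200*sqrt(55)/521751991 ≈ -0.036770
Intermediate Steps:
w = -1/280 ≈ -0.0035714
r(T, I) = 1/9
F(u, K) = K - 11*sqrt(55)/3 (F(u, K) = K - 11*sqrt(1/9 + 6) = K - 11*sqrt(55)/3)
1/F(D(-14), w) = 1/(-1/280 - 11*sqrt(55)/3)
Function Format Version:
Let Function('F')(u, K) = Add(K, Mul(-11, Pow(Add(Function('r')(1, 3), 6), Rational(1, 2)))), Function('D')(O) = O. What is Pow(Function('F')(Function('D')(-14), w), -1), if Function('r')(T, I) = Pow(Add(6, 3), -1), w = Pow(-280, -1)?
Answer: Add(Rational(2520, 521751991), Mul(Rational(-2587200, 521751991), Pow(55, Rational(1, 2)))) ≈ -0.036770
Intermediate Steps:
w = Rational(-1, 280) ≈ -0.0035714
Function('r')(T, I) = Rational(1, 9) (Function('r')(T, I) = Pow(9, -1) = Rational(1, 9))
Function('F')(u, K) = Add(K, Mul(Rational(-11, 3), Pow(55, Rational(1, 2)))) (Function('F')(u, K) = Add(K, Mul(-11, Pow(Add(Rational(1, 9), 6), Rational(1, 2)))) = Add(K, Mul(-11, Pow(Rational(55, 9), Rational(1, 2)))) = Add(K, Mul(-11, Mul(Rational(1, 3), Pow(55, Rational(1, 2))))) = Add(K, Mul(Rational(-11, 3), Pow(55, Rational(1, 2)))))
Pow(Function('F')(Function('D')(-14), w), -1) = Pow(Add(Rational(-1, 280), Mul(Rational(-11, 3), Pow(55, Rational(1, 2)))), -1)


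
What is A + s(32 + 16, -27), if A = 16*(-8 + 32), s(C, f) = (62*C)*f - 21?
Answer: -79989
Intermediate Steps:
s(C, f) = -21 + 62*C*f (s(C, f) = 62*C*f - 21 = -21 + 62*C*f)
A = 384 (A = 16*24 = 384)
A + s(32 + 16, -27) = 384 + (-21 + 62*(32 + 16)*(-27)) = 384 + (-21 + 62*48*(-27)) = 384 + (-21 - 80352) = 384 - 80373 = -79989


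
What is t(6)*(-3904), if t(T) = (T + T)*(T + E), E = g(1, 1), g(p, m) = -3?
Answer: -140544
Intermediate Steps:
E = -3
t(T) = 2*T*(-3 + T) (t(T) = (T + T)*(T - 3) = (2*T)*(-3 + T) = 2*T*(-3 + T))
t(6)*(-3904) = (2*6*(-3 + 6))*(-3904) = (2*6*3)*(-3904) = 36*(-3904) = -140544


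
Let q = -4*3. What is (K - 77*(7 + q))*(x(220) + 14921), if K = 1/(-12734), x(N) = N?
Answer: 74230100049/12734 ≈ 5.8293e+6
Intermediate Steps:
K = -1/12734 ≈ -7.8530e-5
q = -12
(K - 77*(7 + q))*(x(220) + 14921) = (-1/12734 - 77*(7 - 12))*(220 + 14921) = (-1/12734 - 77*(-5))*15141 = (-1/12734 + 385)*15141 = (4902589/12734)*15141 = 74230100049/12734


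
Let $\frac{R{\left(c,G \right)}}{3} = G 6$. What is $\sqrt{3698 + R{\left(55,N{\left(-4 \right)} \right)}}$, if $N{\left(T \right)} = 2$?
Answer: $\sqrt{3734} \approx 61.106$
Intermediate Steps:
$R{\left(c,G \right)} = 18 G$ ($R{\left(c,G \right)} = 3 G 6 = 3 \cdot 6 G = 18 G$)
$\sqrt{3698 + R{\left(55,N{\left(-4 \right)} \right)}} = \sqrt{3698 + 18 \cdot 2} = \sqrt{3698 + 36} = \sqrt{3734}$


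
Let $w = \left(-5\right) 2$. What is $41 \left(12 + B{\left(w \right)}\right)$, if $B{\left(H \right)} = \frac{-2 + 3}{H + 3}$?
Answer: $\frac{3403}{7} \approx 486.14$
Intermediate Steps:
$w = -10$
$B{\left(H \right)} = \frac{1}{3 + H}$ ($B{\left(H \right)} = 1 \frac{1}{3 + H} = \frac{1}{3 + H}$)
$41 \left(12 + B{\left(w \right)}\right) = 41 \left(12 + \frac{1}{3 - 10}\right) = 41 \left(12 + \frac{1}{-7}\right) = 41 \left(12 - \frac{1}{7}\right) = 41 \cdot \frac{83}{7} = \frac{3403}{7}$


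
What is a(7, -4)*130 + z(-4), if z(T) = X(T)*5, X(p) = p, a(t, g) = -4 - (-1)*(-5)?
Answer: -1190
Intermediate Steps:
a(t, g) = -9 (a(t, g) = -4 - 1*5 = -4 - 5 = -9)
z(T) = 5*T (z(T) = T*5 = 5*T)
a(7, -4)*130 + z(-4) = -9*130 + 5*(-4) = -1170 - 20 = -1190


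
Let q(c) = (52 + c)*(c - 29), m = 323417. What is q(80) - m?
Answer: -316685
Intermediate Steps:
q(c) = (-29 + c)*(52 + c) (q(c) = (52 + c)*(-29 + c) = (-29 + c)*(52 + c))
q(80) - m = (-1508 + 80² + 23*80) - 1*323417 = (-1508 + 6400 + 1840) - 323417 = 6732 - 323417 = -316685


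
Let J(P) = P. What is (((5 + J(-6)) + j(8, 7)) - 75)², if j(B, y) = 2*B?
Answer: 3600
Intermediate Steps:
(((5 + J(-6)) + j(8, 7)) - 75)² = (((5 - 6) + 2*8) - 75)² = ((-1 + 16) - 75)² = (15 - 75)² = (-60)² = 3600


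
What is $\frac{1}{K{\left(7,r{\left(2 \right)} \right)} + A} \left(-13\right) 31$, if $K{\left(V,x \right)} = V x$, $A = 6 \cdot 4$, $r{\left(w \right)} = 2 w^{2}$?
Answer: $- \frac{403}{80} \approx -5.0375$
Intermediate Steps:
$A = 24$
$\frac{1}{K{\left(7,r{\left(2 \right)} \right)} + A} \left(-13\right) 31 = \frac{1}{7 \cdot 2 \cdot 2^{2} + 24} \left(-13\right) 31 = \frac{1}{7 \cdot 2 \cdot 4 + 24} \left(-13\right) 31 = \frac{1}{7 \cdot 8 + 24} \left(-13\right) 31 = \frac{1}{56 + 24} \left(-13\right) 31 = \frac{1}{80} \left(-13\right) 31 = \left(- \frac{13}{80}\right) 31 = - \frac{403}{80}$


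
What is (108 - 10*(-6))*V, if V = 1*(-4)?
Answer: -672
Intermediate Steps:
V = -4
(108 - 10*(-6))*V = (108 - 10*(-6))*(-4) = (108 + 60)*(-4) = 168*(-4) = -672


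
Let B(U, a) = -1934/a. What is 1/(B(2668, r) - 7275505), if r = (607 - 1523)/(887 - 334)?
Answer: -458/3331646539 ≈ -1.3747e-7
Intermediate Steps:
r = -916/553 ≈ -1.6564
1/(B(2668, r) - 7275505) = 1/(-1934/(-916/553) - 7275505) = 1/(-1934*(-553/916) - 7275505) = 1/(534751/458 - 7275505) = 1/(-3331646539/458) = -458/3331646539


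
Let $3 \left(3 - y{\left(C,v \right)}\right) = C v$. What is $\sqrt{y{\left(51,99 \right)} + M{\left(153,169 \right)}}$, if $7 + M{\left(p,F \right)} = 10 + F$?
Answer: $2 i \sqrt{377} \approx 38.833 i$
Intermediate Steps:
$y{\left(C,v \right)} = 3 - \frac{C v}{3}$
$M{\left(p,F \right)} = 3 + F$ ($M{\left(p,F \right)} = -7 + \left(10 + F\right) = 3 + F$)
$\sqrt{y{\left(51,99 \right)} + M{\left(153,169 \right)}} = \sqrt{\left(3 - 17 \cdot 99\right) + \left(3 + 169\right)} = \sqrt{\left(3 - 1683\right) + 172} = \sqrt{-1680 + 172} = \sqrt{-1508} = 2 i \sqrt{377}$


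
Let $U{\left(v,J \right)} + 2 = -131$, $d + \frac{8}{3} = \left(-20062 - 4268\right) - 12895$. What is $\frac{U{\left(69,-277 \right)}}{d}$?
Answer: $\frac{399}{111683} \approx 0.0035726$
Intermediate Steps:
$d = - \frac{111683}{3}$ ($d = - \frac{8}{3} - 37225 = - \frac{111683}{3} \approx -37228.0$)
$U{\left(v,J \right)} = -133$ ($U{\left(v,J \right)} = -2 - 131 = -133$)
$\frac{U{\left(69,-277 \right)}}{d} = - \frac{133}{- \frac{111683}{3}} = \left(-133\right) \left(- \frac{3}{111683}\right) = \frac{399}{111683}$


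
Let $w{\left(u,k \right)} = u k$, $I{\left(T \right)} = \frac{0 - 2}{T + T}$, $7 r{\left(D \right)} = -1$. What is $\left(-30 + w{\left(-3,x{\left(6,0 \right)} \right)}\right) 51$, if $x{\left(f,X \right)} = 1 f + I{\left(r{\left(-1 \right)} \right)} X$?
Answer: $-2448$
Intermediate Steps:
$r{\left(D \right)} = - \frac{1}{7}$ ($r{\left(D \right)} = \frac{1}{7} \left(-1\right) = - \frac{1}{7}$)
$I{\left(T \right)} = - \frac{1}{T}$ ($I{\left(T \right)} = - \frac{2}{2 T} = - 2 \frac{1}{2 T} = - \frac{1}{T}$)
$x{\left(f,X \right)} = f + 7 X$ ($x{\left(f,X \right)} = 1 f + - \frac{1}{- \frac{1}{7}} X = f + \left(-1\right) \left(-7\right) X = f + 7 X$)
$w{\left(u,k \right)} = k u$
$\left(-30 + w{\left(-3,x{\left(6,0 \right)} \right)}\right) 51 = \left(-30 + \left(6 + 7 \cdot 0\right) \left(-3\right)\right) 51 = \left(-30 + \left(6 + 0\right) \left(-3\right)\right) 51 = \left(-30 + 6 \left(-3\right)\right) 51 = \left(-30 - 18\right) 51 = \left(-48\right) 51 = -2448$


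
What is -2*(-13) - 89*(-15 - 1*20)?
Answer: 3141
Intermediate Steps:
-2*(-13) - 89*(-15 - 1*20) = 26 - 89*(-15 - 20) = 26 - 89*(-35) = 26 + 3115 = 3141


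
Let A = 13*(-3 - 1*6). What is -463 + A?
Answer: -580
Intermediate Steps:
A = -117 (A = 13*(-3 - 6) = 13*(-9) = -117)
-463 + A = -463 - 117 = -580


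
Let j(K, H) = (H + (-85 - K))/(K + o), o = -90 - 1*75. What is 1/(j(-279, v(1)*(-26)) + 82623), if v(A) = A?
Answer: 37/3057037 ≈ 1.2103e-5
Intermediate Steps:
o = -165 (o = -90 - 75 = -165)
j(K, H) = (-85 + H - K)/(-165 + K) (j(K, H) = (H + (-85 - K))/(K - 165) = (-85 + H - K)/(-165 + K))
1/(j(-279, v(1)*(-26)) + 82623) = 1/((-85 + 1*(-26) - 1*(-279))/(-165 - 279) + 82623) = 1/((-85 - 26 + 279)/(-444) + 82623) = 1/(-1/444*168 + 82623) = 1/(-14/37 + 82623) = 1/(3057037/37) = 37/3057037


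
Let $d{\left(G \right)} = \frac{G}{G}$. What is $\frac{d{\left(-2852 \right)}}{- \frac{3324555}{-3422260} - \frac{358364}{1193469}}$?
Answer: $\frac{816872243988}{548267709731} \approx 1.4899$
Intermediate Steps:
$d{\left(G \right)} = 1$
$\frac{d{\left(-2852 \right)}}{- \frac{3324555}{-3422260} - \frac{358364}{1193469}} = 1 \frac{1}{- \frac{3324555}{-3422260} - \frac{358364}{1193469}} = 1 \frac{1}{\left(-3324555\right) \left(- \frac{1}{3422260}\right) - \frac{358364}{1193469}} = 1 \frac{1}{\frac{664911}{684452} - \frac{358364}{1193469}} = 1 \frac{1}{\frac{548267709731}{816872243988}} = 1 \cdot \frac{816872243988}{548267709731} = \frac{816872243988}{548267709731}$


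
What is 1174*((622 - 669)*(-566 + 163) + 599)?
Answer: 22939960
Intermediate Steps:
1174*((622 - 669)*(-566 + 163) + 599) = 1174*(-47*(-403) + 599) = 1174*(18941 + 599) = 1174*19540 = 22939960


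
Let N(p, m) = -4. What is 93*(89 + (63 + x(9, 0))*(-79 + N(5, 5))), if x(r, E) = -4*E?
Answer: -478020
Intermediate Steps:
93*(89 + (63 + x(9, 0))*(-79 + N(5, 5))) = 93*(89 + (63 - 4*0)*(-79 - 4)) = 93*(89 + (63 + 0)*(-83)) = 93*(89 + 63*(-83)) = 93*(89 - 5229) = 93*(-5140) = -478020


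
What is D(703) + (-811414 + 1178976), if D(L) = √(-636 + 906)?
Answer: 367562 + 3*√30 ≈ 3.6758e+5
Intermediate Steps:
D(L) = 3*√30 (D(L) = √270 = 3*√30)
D(703) + (-811414 + 1178976) = 3*√30 + (-811414 + 1178976) = 3*√30 + 367562 = 367562 + 3*√30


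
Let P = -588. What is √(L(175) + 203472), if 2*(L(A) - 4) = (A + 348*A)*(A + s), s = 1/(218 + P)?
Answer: √30377868871/74 ≈ 2355.3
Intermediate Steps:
s = -1/370 (s = 1/(218 - 588) = 1/(-370) = -1/370 ≈ -0.0027027)
L(A) = 4 + 349*A*(-1/370 + A)/2 (L(A) = 4 + ((A + 348*A)*(A - 1/370))/2 = 4 + ((349*A)*(-1/370 + A))/2 = 4 + (349*A*(-1/370 + A))/2 = 4 + 349*A*(-1/370 + A)/2)
√(L(175) + 203472) = √((4 - 349/740*175 + (349/2)*175²) + 203472) = √((4 - 12215/148 + (349/2)*30625) + 203472) = √((4 - 12215/148 + 10688125/2) + 203472) = √(790909627/148 + 203472) = √(821023483/148) = √30377868871/74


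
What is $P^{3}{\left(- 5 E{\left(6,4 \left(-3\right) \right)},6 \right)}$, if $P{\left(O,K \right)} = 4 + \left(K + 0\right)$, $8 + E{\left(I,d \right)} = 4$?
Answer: $1000$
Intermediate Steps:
$E{\left(I,d \right)} = -4$ ($E{\left(I,d \right)} = -8 + 4 = -4$)
$P{\left(O,K \right)} = 4 + K$
$P^{3}{\left(- 5 E{\left(6,4 \left(-3\right) \right)},6 \right)} = \left(4 + 6\right)^{3} = 10^{3} = 1000$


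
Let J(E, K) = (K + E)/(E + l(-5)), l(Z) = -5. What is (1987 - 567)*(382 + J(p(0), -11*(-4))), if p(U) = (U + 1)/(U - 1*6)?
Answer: 16442180/31 ≈ 5.3039e+5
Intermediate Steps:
p(U) = (1 + U)/(-6 + U) (p(U) = (1 + U)/(U - 6) = (1 + U)/(-6 + U))
J(E, K) = (E + K)/(-5 + E) (J(E, K) = (K + E)/(E - 5) = (E + K)/(-5 + E))
(1987 - 567)*(382 + J(p(0), -11*(-4))) = (1987 - 567)*(382 + ((1 + 0)/(-6 + 0) - 11*(-4))/(-5 + (1 + 0)/(-6 + 0))) = 1420*(382 + (1/(-6) + 44)/(-5 + 1/(-6))) = 1420*(382 + (-⅙*1 + 44)/(-5 - ⅙*1)) = 1420*(382 + (-⅙ + 44)/(-5 - ⅙)) = 1420*(382 + (263/6)/(-31/6)) = 1420*(382 - 6/31*263/6) = 1420*(382 - 263/31) = 1420*(11579/31) = 16442180/31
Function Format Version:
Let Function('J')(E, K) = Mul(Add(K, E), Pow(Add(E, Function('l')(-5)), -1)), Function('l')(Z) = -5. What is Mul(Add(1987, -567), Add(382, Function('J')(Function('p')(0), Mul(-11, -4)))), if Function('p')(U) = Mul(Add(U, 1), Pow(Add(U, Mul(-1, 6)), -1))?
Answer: Rational(16442180, 31) ≈ 5.3039e+5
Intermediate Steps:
Function('p')(U) = Mul(Pow(Add(-6, U), -1), Add(1, U)) (Function('p')(U) = Mul(Add(1, U), Pow(Add(U, -6), -1)) = Mul(Add(1, U), Pow(Add(-6, U), -1)) = Mul(Pow(Add(-6, U), -1), Add(1, U)))
Function('J')(E, K) = Mul(Pow(Add(-5, E), -1), Add(E, K)) (Function('J')(E, K) = Mul(Add(K, E), Pow(Add(E, -5), -1)) = Mul(Add(E, K), Pow(Add(-5, E), -1)) = Mul(Pow(Add(-5, E), -1), Add(E, K)))
Mul(Add(1987, -567), Add(382, Function('J')(Function('p')(0), Mul(-11, -4)))) = Mul(Add(1987, -567), Add(382, Mul(Pow(Add(-5, Mul(Pow(Add(-6, 0), -1), Add(1, 0))), -1), Add(Mul(Pow(Add(-6, 0), -1), Add(1, 0)), Mul(-11, -4))))) = Mul(1420, Add(382, Mul(Pow(Add(-5, Mul(Pow(-6, -1), 1)), -1), Add(Mul(Pow(-6, -1), 1), 44)))) = Mul(1420, Add(382, Mul(Pow(Add(-5, Mul(Rational(-1, 6), 1)), -1), Add(Mul(Rational(-1, 6), 1), 44)))) = Mul(1420, Add(382, Mul(Pow(Add(-5, Rational(-1, 6)), -1), Add(Rational(-1, 6), 44)))) = Mul(1420, Add(382, Mul(Pow(Rational(-31, 6), -1), Rational(263, 6)))) = Mul(1420, Add(382, Mul(Rational(-6, 31), Rational(263, 6)))) = Mul(1420, Add(382, Rational(-263, 31))) = Mul(1420, Rational(11579, 31)) = Rational(16442180, 31)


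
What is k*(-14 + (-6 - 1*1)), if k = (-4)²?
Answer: -336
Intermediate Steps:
k = 16
k*(-14 + (-6 - 1*1)) = 16*(-14 + (-6 - 1*1)) = 16*(-14 + (-6 - 1)) = 16*(-14 - 7) = 16*(-21) = -336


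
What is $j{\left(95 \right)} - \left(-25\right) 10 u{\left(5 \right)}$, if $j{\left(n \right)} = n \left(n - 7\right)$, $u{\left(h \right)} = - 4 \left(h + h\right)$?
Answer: $-1640$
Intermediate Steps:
$u{\left(h \right)} = - 8 h$ ($u{\left(h \right)} = - 4 \cdot 2 h = - 8 h$)
$j{\left(n \right)} = n \left(-7 + n\right)$
$j{\left(95 \right)} - \left(-25\right) 10 u{\left(5 \right)} = 95 \left(-7 + 95\right) - \left(-25\right) 10 \left(\left(-8\right) 5\right) = 95 \cdot 88 - \left(-250\right) \left(-40\right) = 8360 - 10000 = -1640$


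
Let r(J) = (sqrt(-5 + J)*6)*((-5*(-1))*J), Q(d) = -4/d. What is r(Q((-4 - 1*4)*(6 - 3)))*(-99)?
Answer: -165*I*sqrt(174)/2 ≈ -1088.3*I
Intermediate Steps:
r(J) = 30*J*sqrt(-5 + J) (r(J) = (6*sqrt(-5 + J))*(5*J) = 30*J*sqrt(-5 + J))
r(Q((-4 - 1*4)*(6 - 3)))*(-99) = (30*(-4*1/((-4 - 1*4)*(6 - 3)))*sqrt(-5 - 4*1/((-4 - 1*4)*(6 - 3))))*(-99) = (30*(-4*1/(3*(-4 - 4)))*sqrt(-5 - 4*1/(3*(-4 - 4))))*(-99) = (30*(-4/((-8*3)))*sqrt(-5 - 4/((-8*3))))*(-99) = (30*(-4/(-24))*sqrt(-5 - 4/(-24)))*(-99) = (30*(-4*(-1/24))*sqrt(-5 - 4*(-1/24)))*(-99) = (30*(1/6)*sqrt(-5 + 1/6))*(-99) = (30*(1/6)*sqrt(-29/6))*(-99) = (30*(1/6)*(I*sqrt(174)/6))*(-99) = (5*I*sqrt(174)/6)*(-99) = -165*I*sqrt(174)/2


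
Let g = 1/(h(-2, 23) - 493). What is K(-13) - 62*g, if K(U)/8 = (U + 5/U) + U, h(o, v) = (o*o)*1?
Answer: -1341010/6357 ≈ -210.95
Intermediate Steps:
h(o, v) = o² (h(o, v) = o²*1 = o²)
K(U) = 16*U + 40/U (K(U) = 8*((U + 5/U) + U) = 8*(2*U + 5/U) = 16*U + 40/U)
g = -1/489 (g = 1/((-2)² - 493) = 1/(4 - 493) = 1/(-489) = -1/489 ≈ -0.0020450)
K(-13) - 62*g = (16*(-13) + 40/(-13)) - 62*(-1/489) = (-208 + 40*(-1/13)) + 62/489 = (-208 - 40/13) + 62/489 = -2744/13 + 62/489 = -1341010/6357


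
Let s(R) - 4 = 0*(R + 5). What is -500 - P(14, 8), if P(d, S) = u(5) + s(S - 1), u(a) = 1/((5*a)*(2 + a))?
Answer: -88201/175 ≈ -504.01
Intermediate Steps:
u(a) = 1/(5*a*(2 + a))
s(R) = 4 (s(R) = 4 + 0*(R + 5) = 4 + 0*(5 + R) = 4 + 0 = 4)
P(d, S) = 701/175 (P(d, S) = (1/5)/(5*(2 + 5)) + 4 = (1/5)*(1/5)/7 + 4 = (1/5)*(1/5)*(1/7) + 4 = 1/175 + 4 = 701/175)
-500 - P(14, 8) = -500 - 1*701/175 = -500 - 701/175 = -88201/175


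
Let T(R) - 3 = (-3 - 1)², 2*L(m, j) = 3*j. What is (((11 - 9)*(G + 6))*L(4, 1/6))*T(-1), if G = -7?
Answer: -19/2 ≈ -9.5000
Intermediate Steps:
L(m, j) = 3*j/2 (L(m, j) = (3*j)/2 = 3*j/2)
T(R) = 19 (T(R) = 3 + (-3 - 1)² = 3 + (-4)² = 3 + 16 = 19)
(((11 - 9)*(G + 6))*L(4, 1/6))*T(-1) = (((11 - 9)*(-7 + 6))*((3/2)/6))*19 = ((2*(-1))*((3/2)*(⅙)))*19 = -2*¼*19 = -½*19 = -19/2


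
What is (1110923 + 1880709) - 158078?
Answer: 2833554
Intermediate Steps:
(1110923 + 1880709) - 158078 = 2991632 - 158078 = 2833554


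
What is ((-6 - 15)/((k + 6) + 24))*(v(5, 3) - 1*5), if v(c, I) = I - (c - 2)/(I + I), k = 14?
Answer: 105/88 ≈ 1.1932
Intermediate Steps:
v(c, I) = I - (-2 + c)/(2*I)
((-6 - 15)/((k + 6) + 24))*(v(5, 3) - 1*5) = ((-6 - 15)/((14 + 6) + 24))*((1 + 3**2 - 1/2*5)/3 - 1*5) = (-21/(20 + 24))*((1 + 9 - 5/2)/3 - 5) = (-21/44)*((1/3)*(15/2) - 5) = (-21*1/44)*(5/2 - 5) = -21/44*(-5/2) = 105/88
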